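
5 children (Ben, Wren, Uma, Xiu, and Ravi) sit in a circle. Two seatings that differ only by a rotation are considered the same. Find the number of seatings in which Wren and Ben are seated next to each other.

12

Glue Wren and Ben into a block (2 internal orders). Seating 4 units around a circle gives (3)! arrangements.
So 2 × (3)! = 2 × 6 = 12.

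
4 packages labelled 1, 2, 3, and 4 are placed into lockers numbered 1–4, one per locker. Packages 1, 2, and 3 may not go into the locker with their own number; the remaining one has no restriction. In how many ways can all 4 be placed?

11

Let Aᵢ (for i ∈ {1, 2, 3}) be the placements that put package i in its forbidden locker. Any j of these fix j positions, leaving (4−j)! ways to fill the rest, and there are C(3,j) ways to pick which j.
By inclusion–exclusion, the number of valid placements is Σ_{j=0}^{3} (−1)^j C(3,j)·(4−j)!.
Computing: 24 − 18 + 6 − 1 = 11.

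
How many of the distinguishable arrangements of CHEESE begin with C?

20

Fix C in the first position and arrange the remaining 5 letters.
Those 5 letters have E appearing 3 times, giving (5)!/(3!) = 20.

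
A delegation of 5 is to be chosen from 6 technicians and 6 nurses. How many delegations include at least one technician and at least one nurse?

Total 5-person selections from all 12: C(12,5) = 792.
Selections missing a whole group: no technicians → C(6,5) = 6; no nurses → C(6,5) = 6.
Both groups omitted at once is impossible, so 792 − 12 = 780.

780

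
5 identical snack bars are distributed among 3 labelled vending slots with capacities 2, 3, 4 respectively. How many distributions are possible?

11

Ignoring the caps, the number of non-negative solutions to x_1+…+x_3 = 5 is C(7,2) = 21.
Subtract solutions that violate a single cap (substitute x_i' = x_i − (cap_i+1)): x_1 ≥ 3 gives C(4,2) = 6; x_2 ≥ 4 gives C(3,2) = 3; x_3 ≥ 5 gives C(2,2) = 1. Together 10.
No two caps can be exceeded simultaneously, so the pair terms are all 0.
By inclusion–exclusion the count is 21 − 10 + 0 = 11.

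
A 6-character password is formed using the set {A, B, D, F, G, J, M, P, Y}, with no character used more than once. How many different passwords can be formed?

This is a permutation of 6 out of 9: P(9,6) = 9!/3!.
9 × 8 × 7 × 6 × 5 × 4 = 60480.

60480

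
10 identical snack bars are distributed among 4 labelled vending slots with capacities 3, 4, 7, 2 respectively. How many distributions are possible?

50

Without the upper bounds there are C(13,3) = 286 ways to split 10 among 4 vending slots.
Subtract solutions that violate a single cap (substitute x_i' = x_i − (cap_i+1)): x_1 ≥ 4 gives C(9,3) = 84; x_2 ≥ 5 gives C(8,3) = 56; x_3 ≥ 8 gives C(5,3) = 10; x_4 ≥ 3 gives C(10,3) = 120. Together 270.
Add back pairs where two caps are both exceeded: 4 + 0 + 20 + 0 + 10 + 0 = 34.
By inclusion–exclusion the count is 286 − 270 + 34 = 50.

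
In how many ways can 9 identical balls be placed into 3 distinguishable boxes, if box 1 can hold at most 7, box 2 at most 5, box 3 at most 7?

Without the upper bounds there are C(11,2) = 55 ways to split 9 among 3 boxes.
Subtract solutions that violate a single cap (substitute x_i' = x_i − (cap_i+1)): x_1 ≥ 8 gives C(3,2) = 3; x_2 ≥ 6 gives C(5,2) = 10; x_3 ≥ 8 gives C(3,2) = 3. Together 16.
No two caps can be exceeded simultaneously, so the pair terms are all 0.
By inclusion–exclusion the count is 55 − 16 + 0 = 39.

39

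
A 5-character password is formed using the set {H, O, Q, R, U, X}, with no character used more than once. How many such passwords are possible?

720

Choose and order 5 of the 6 symbols: the first character has 6 options, the next 5, and so on down to 2.
That product is 6 × 5 × 4 × 3 × 2 = 720.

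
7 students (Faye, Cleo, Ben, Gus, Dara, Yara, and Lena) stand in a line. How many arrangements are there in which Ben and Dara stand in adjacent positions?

1440

Glue Ben and Dara into one block (2 internal orders), leaving 6 units to arrange in a row.
So the count is 2·(6)! = 1440.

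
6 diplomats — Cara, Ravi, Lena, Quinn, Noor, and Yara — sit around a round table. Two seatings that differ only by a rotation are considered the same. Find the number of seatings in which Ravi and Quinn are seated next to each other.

48

Treat {Ravi, Quinn} as one unit (2 internal orders) and seat the resulting 5 units around the table: (4)! circular arrangements.
So 2 × (4)! = 2 × 24 = 48.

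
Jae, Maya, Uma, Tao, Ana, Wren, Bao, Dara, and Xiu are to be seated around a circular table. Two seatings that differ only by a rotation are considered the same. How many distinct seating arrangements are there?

Fix one person's seat to break rotational symmetry; the remaining 8 people can be arranged in (8)! = 40320 ways.

40320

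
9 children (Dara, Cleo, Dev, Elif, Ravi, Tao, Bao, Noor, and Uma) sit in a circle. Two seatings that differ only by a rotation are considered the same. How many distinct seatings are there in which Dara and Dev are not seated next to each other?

All circular seatings of 9 people number (8)! = 40320.
Those with Dara next to Dev: fuse the pair into one unit and seat 8 units around a circle — 2·(7)! = 10080.
Subtracting, 40320 − 10080 = 30240.

30240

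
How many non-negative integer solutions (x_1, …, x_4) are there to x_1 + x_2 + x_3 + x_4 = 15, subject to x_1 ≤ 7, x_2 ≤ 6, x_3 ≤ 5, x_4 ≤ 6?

By stars and bars, unrestricted non-negative solutions to x_1+…+x_4 = 15 number C(15+3,3) = 816.
Subtract solutions that violate a single cap (substitute x_i' = x_i − (cap_i+1)): x_1 ≥ 8 gives C(10,3) = 120; x_2 ≥ 7 gives C(11,3) = 165; x_3 ≥ 6 gives C(12,3) = 220; x_4 ≥ 7 gives C(11,3) = 165. Together 670.
Add back pairs where two caps are both exceeded: 1 + 4 + 1 + 10 + 4 + 10 = 30.
By inclusion–exclusion the count is 816 − 670 + 30 = 176.

176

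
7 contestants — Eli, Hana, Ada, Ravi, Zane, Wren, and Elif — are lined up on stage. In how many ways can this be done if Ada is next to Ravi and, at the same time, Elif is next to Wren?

Treat {Ada,Ravi} as one block (2 orders) and {Elif,Wren} as another (2 orders).
That leaves 5 units to arrange: 2 × 2 × 5! = 4 × 120 = 480.

480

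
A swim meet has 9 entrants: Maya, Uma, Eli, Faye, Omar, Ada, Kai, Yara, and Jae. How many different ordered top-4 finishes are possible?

3024

There are 9 choices for 1st place, 8 for 2nd, and so on down to 6 for position 4.
That gives 9 × 8 × 7 × 6 = 3024.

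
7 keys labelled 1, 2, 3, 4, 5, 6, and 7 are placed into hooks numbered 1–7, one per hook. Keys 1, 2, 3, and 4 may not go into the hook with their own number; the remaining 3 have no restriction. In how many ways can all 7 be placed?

Let Aᵢ (for 1 ≤ i ≤ 4) be the placements that put key i in its forbidden hook. Any j of these fix j positions, leaving (7−j)! ways to fill the rest, and there are C(4,j) ways to pick which j.
By inclusion–exclusion, the number of valid placements is Σ_{j=0}^{4} (−1)^j C(4,j)·(7−j)!.
Computing: 5040 − 2880 + 720 − 96 + 6 = 2790.

2790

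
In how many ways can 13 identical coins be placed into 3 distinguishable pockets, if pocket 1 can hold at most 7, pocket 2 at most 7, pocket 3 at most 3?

14

Ignoring the caps, the number of non-negative solutions to x_1+…+x_3 = 13 is C(15,2) = 105.
Subtract solutions that violate a single cap (substitute x_i' = x_i − (cap_i+1)): x_1 ≥ 8 gives C(7,2) = 21; x_2 ≥ 8 gives C(7,2) = 21; x_3 ≥ 4 gives C(11,2) = 55. Together 97.
Add back pairs where two caps are both exceeded: 0 + 3 + 3 = 6.
By inclusion–exclusion the count is 105 − 97 + 6 = 14.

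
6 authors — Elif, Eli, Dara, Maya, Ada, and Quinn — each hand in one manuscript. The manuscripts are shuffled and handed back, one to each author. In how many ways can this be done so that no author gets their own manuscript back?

265

Count assignments avoiding every fixed point. For any j of the 6 authors fixed to their own manuscript, the other 6−j can be arranged in (6−j)! ways.
By inclusion–exclusion this is Σ_{j=0}^{6} (−1)^j C(6,j)·(6−j)!.
Computing: 720 − 720 + 360 − 120 + 30 − 6 + 1 = 265.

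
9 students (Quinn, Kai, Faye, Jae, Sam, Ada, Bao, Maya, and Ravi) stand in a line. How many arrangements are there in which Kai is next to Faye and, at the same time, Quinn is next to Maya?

Treat {Kai,Faye} as one block (2 orders) and {Quinn,Maya} as another (2 orders).
That leaves 7 units to arrange: 2 × 2 × 7! = 4 × 5040 = 20160.

20160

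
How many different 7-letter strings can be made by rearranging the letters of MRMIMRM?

105

The 7 letters of MRMIMRM have repeats: M appearing 4 times and R appearing twice.
So there are 7! / (4!·2!) = 105 distinguishable arrangements.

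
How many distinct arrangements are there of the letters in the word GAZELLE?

GAZELLE has 7 letters with E appearing twice and L appearing twice.
Dividing 7! = 5040 by 2!·2! = 4 for the repeated letters gives 1260.

1260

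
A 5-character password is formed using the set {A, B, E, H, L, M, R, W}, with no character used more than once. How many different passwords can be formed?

Choose and order 5 of the 8 symbols: the first character has 8 options, the next 7, and so on down to 4.
8 × 7 × 6 × 5 × 4 = 6720.

6720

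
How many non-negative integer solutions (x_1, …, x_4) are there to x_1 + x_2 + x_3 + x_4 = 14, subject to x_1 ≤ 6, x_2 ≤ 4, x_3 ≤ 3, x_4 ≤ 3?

Without the upper bounds there are C(17,3) = 680 ways to split 14 among 4 variables.
Subtract solutions that violate a single cap (substitute x_i' = x_i − (cap_i+1)): x_1 ≥ 7 gives C(10,3) = 120; x_2 ≥ 5 gives C(12,3) = 220; x_3 ≥ 4 gives C(13,3) = 286; x_4 ≥ 4 gives C(13,3) = 286. Together 912.
Add back pairs where two caps are both exceeded: 10 + 20 + 20 + 56 + 56 + 84 = 246.
Subtract triples: 0 + 0 + 0 + 4 = 4.
By inclusion–exclusion the count is 680 − 912 + 246 − 4 = 10.

10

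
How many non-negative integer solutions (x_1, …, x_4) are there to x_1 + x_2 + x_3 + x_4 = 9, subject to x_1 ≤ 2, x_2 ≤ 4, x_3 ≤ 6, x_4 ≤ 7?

91

Without the upper bounds there are C(12,3) = 220 ways to split 9 among 4 variables.
Subtract solutions that violate a single cap (substitute x_i' = x_i − (cap_i+1)): x_1 ≥ 3 gives C(9,3) = 84; x_2 ≥ 5 gives C(7,3) = 35; x_3 ≥ 7 gives C(5,3) = 10; x_4 ≥ 8 gives C(4,3) = 4. Together 133.
Add back pairs where two caps are both exceeded: 4 + 0 + 0 + 0 + 0 + 0 = 4.
By inclusion–exclusion the count is 220 − 133 + 4 = 91.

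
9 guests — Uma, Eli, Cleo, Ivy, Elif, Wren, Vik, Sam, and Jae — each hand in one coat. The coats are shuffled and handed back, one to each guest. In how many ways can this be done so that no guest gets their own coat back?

Let Aᵢ be the assignments in which guest i gets their own coat. We want the size of the complement of A₁∪…∪A_9.
By inclusion–exclusion this is Σ_{j=0}^{9} (−1)^j C(9,j)·(9−j)!.
Computing: 362880 − 362880 + 181440 − 60480 + 15120 − 3024 + 504 − 72 + 9 − 1 = 133496.

133496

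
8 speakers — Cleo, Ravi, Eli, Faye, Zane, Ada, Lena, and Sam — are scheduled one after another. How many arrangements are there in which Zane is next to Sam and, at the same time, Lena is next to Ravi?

2880

Treat {Zane,Sam} as one block (2 orders) and {Lena,Ravi} as another (2 orders).
That leaves 6 units to arrange: 2 × 2 × 6! = 4 × 720 = 2880.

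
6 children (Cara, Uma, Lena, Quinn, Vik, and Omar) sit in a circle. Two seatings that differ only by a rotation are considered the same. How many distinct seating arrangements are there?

Seat Cara anywhere (absorbing the rotational symmetry), then permute the other 5: (5)! = 120.

120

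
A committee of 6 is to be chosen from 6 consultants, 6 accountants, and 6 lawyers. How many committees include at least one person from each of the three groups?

Unrestricted: C(18,6) = 18564 ways to pick any 6 of the 18.
Selections missing a whole group: no consultants → C(12,6) = 924; no accountants → C(12,6) = 924; no lawyers → C(12,6) = 924.
Add back selections omitting two groups (i.e. drawn from a single group): C(6,6) + C(6,6) + C(6,6) = 3.
By inclusion–exclusion: 18564 − 2772 + 3 = 15795.

15795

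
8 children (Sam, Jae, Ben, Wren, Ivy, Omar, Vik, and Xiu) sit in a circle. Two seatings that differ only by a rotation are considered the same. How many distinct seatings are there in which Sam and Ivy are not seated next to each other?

All circular seatings of 8 people number (7)! = 5040.
Seatings with Sam beside Ivy: treat them as a block with 2 internal orders, giving 2 × (6)! = 1440.
Subtracting, 5040 − 1440 = 3600.

3600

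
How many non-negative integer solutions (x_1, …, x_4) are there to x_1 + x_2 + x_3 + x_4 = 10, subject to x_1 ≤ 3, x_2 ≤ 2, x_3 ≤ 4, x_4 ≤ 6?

Without the upper bounds there are C(13,3) = 286 ways to split 10 among 4 variables.
Subtract solutions that violate a single cap (substitute x_i' = x_i − (cap_i+1)): x_1 ≥ 4 gives C(9,3) = 84; x_2 ≥ 3 gives C(10,3) = 120; x_3 ≥ 5 gives C(8,3) = 56; x_4 ≥ 7 gives C(6,3) = 20. Together 280.
Add back pairs where two caps are both exceeded: 20 + 4 + 0 + 10 + 1 + 0 = 35.
By inclusion–exclusion the count is 286 − 280 + 35 = 41.

41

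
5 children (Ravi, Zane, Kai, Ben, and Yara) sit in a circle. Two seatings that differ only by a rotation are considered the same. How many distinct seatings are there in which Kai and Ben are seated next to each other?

12

Glue Kai and Ben into a block (2 internal orders). Seating 4 units around a circle gives (3)! arrangements.
So 2 × (3)! = 2 × 6 = 12.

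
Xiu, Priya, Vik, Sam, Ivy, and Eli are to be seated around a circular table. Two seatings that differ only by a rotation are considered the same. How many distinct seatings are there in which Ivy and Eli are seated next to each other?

Treat {Ivy, Eli} as one unit (2 internal orders) and seat the resulting 5 units around the table: (4)! circular arrangements.
So 2 × (4)! = 2 × 24 = 48.

48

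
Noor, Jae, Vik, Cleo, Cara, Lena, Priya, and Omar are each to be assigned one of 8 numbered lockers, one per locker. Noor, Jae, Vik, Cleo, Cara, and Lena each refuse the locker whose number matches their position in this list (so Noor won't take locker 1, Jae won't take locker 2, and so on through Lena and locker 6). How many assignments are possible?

18806

Let Aᵢ (for 1 ≤ i ≤ 6) be the placements that put person i in their forbidden locker. Any j of these fix j positions, leaving (8−j)! ways to fill the rest, and there are C(6,j) ways to pick which j.
By inclusion–exclusion, the number of valid placements is Σ_{j=0}^{6} (−1)^j C(6,j)·(8−j)!.
Computing: 40320 − 30240 + 10800 − 2400 + 360 − 36 + 2 = 18806.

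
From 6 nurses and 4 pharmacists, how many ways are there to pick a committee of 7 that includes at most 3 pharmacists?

100

Split by how many pharmacists are chosen (0 through 3).
Sum: C(4,0)·C(6,7) + C(4,1)·C(6,6) + C(4,2)·C(6,5) + C(4,3)·C(6,4) = 0 + 4 + 36 + 60 = 100.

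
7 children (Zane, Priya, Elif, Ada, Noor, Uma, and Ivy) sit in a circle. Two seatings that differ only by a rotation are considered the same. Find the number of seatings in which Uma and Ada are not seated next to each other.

All circular seatings of 7 people number (6)! = 720.
Those with Uma next to Ada: fuse the pair into one unit and seat 6 units around a circle — 2·(5)! = 240.
Subtracting, 720 − 240 = 480.

480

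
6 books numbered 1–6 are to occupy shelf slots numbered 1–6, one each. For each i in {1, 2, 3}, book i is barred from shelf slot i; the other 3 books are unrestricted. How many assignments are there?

426

Let Aᵢ (for i ∈ {1, 2, 3}) be the placements that put book i in its forbidden shelf slot. Any j of these fix j positions, leaving (6−j)! ways to fill the rest, and there are C(3,j) ways to pick which j.
By inclusion–exclusion, the number of valid placements is Σ_{j=0}^{3} (−1)^j C(3,j)·(6−j)!.
Computing: 720 − 360 + 72 − 6 = 426.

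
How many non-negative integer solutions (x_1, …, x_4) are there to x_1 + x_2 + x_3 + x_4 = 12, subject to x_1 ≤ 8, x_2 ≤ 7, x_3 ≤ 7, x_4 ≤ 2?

By stars and bars, unrestricted non-negative solutions to x_1+…+x_4 = 12 number C(12+3,3) = 455.
Subtract solutions that violate a single cap (substitute x_i' = x_i − (cap_i+1)): x_1 ≥ 9 gives C(6,3) = 20; x_2 ≥ 8 gives C(7,3) = 35; x_3 ≥ 8 gives C(7,3) = 35; x_4 ≥ 3 gives C(12,3) = 220. Together 310.
Add back pairs where two caps are both exceeded: 0 + 0 + 1 + 0 + 4 + 4 = 9.
By inclusion–exclusion the count is 455 − 310 + 9 = 154.

154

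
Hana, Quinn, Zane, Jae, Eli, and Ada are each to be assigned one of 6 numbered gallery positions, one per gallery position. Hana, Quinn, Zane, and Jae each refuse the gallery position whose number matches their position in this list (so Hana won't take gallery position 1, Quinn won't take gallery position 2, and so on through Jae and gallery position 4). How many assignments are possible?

Let Aᵢ (for 1 ≤ i ≤ 4) be the placements that put person i in their forbidden gallery position. Any j of these fix j positions, leaving (6−j)! ways to fill the rest, and there are C(4,j) ways to pick which j.
By inclusion–exclusion, the number of valid placements is Σ_{j=0}^{4} (−1)^j C(4,j)·(6−j)!.
Computing: 720 − 480 + 144 − 24 + 2 = 362.

362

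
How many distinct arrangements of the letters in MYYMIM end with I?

With the last slot taken by I, it remains to arrange the other 5 letters (MYYMM).
Those 5 letters have M appearing 3 times and Y appearing twice, giving (5)!/(3!·2!) = 10.

10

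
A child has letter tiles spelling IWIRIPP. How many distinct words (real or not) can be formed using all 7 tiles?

The 7 letters of IWIRIPP have repeats: I appearing 3 times and P appearing twice.
So there are 7! / (3!·2!) = 420 distinguishable arrangements.

420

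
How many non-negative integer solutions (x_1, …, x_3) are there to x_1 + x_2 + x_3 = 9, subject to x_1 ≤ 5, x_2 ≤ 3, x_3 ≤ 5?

14

Ignoring the caps, the number of non-negative solutions to x_1+…+x_3 = 9 is C(11,2) = 55.
Subtract solutions that violate a single cap (substitute x_i' = x_i − (cap_i+1)): x_1 ≥ 6 gives C(5,2) = 10; x_2 ≥ 4 gives C(7,2) = 21; x_3 ≥ 6 gives C(5,2) = 10. Together 41.
No two caps can be exceeded simultaneously, so the pair terms are all 0.
By inclusion–exclusion the count is 55 − 41 + 0 = 14.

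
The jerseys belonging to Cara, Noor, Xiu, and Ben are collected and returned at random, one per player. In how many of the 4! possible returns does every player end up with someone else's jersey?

This is the derangement count D_4: permutations of 4 items with no fixed point.
By inclusion–exclusion this is Σ_{j=0}^{4} (−1)^j C(4,j)·(4−j)!.
Computing: 24 − 24 + 12 − 4 + 1 = 9.

9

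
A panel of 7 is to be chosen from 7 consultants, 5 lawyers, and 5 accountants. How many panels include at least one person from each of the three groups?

With no constraint there are C(17,7) = 19448 possible selections.
Selections missing a whole group: no consultants → C(10,7) = 120; no lawyers → C(12,7) = 792; no accountants → C(12,7) = 792.
Add back selections omitting two groups (i.e. drawn from a single group): C(7,7) + C(5,7) + C(5,7) = 1.
By inclusion–exclusion: 19448 − 1704 + 1 = 17745.

17745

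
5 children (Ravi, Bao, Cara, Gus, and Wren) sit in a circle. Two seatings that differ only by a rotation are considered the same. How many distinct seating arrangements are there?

24

Fix one person's seat to break rotational symmetry; the remaining 4 people can be arranged in (4)! = 24 ways.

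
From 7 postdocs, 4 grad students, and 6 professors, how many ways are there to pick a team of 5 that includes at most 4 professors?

6182

Split by how many professors are chosen (0 through 4).
Sum: C(6,0)·C(11,5) + C(6,1)·C(11,4) + C(6,2)·C(11,3) + C(6,3)·C(11,2) + C(6,4)·C(11,1) = 462 + 1980 + 2475 + 1100 + 165 = 6182.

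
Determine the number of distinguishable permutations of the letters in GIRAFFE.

2520

The 7 letters of GIRAFFE have repeats: F appearing twice.
So there are 7! / (2!) = 2520 distinguishable arrangements.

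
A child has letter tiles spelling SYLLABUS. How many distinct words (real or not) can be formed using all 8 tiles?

SYLLABUS has 8 letters with L appearing twice and S appearing twice.
So there are 8! / (2!·2!) = 10080 distinguishable arrangements.

10080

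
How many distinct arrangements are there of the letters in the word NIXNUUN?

Letter multiplicities in NIXNUUN: I×1, N×3, U×2, X×1.
So there are 7! / (3!·2!) = 420 distinguishable arrangements.

420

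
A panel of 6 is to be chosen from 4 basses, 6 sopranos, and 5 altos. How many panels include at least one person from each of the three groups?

4250

Total 6-person selections from all 15: C(15,6) = 5005.
Selections missing a whole group: no basses → C(11,6) = 462; no sopranos → C(9,6) = 84; no altos → C(10,6) = 210.
Add back selections omitting two groups (i.e. drawn from a single group): C(4,6) + C(6,6) + C(5,6) = 1.
By inclusion–exclusion: 5005 − 756 + 1 = 4250.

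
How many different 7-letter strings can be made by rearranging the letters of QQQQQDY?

The 7 letters of QQQQQDY have repeats: Q appearing 5 times.
So there are 7! / (5!) = 42 distinguishable arrangements.

42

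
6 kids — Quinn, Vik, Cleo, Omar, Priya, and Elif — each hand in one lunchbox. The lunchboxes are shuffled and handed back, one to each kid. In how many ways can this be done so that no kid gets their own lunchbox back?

265

This is the derangement count D_6: permutations of 6 items with no fixed point.
By inclusion–exclusion this is Σ_{j=0}^{6} (−1)^j C(6,j)·(6−j)!.
Computing: 720 − 720 + 360 − 120 + 30 − 6 + 1 = 265.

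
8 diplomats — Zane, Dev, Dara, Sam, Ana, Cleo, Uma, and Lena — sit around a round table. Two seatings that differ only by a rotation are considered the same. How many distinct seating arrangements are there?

Seat Zane anywhere (absorbing the rotational symmetry), then permute the other 7: (7)! = 5040.

5040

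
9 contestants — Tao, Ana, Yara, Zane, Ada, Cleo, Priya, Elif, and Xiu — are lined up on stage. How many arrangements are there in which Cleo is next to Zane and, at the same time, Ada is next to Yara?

20160

Treat {Cleo,Zane} as one block (2 orders) and {Ada,Yara} as another (2 orders).
That leaves 7 units to arrange: 2 × 2 × 7! = 4 × 5040 = 20160.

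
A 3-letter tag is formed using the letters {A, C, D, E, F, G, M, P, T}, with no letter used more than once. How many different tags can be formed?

504

This is a permutation of 3 out of 9: P(9,3) = 9!/6!.
That product is 9 × 8 × 7 = 504.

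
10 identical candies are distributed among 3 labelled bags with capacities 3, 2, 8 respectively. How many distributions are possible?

Ignoring the caps, the number of non-negative solutions to x_1+…+x_3 = 10 is C(12,2) = 66.
Subtract solutions that violate a single cap (substitute x_i' = x_i − (cap_i+1)): x_1 ≥ 4 gives C(8,2) = 28; x_2 ≥ 3 gives C(9,2) = 36; x_3 ≥ 9 gives C(3,2) = 3. Together 67.
Add back pairs where two caps are both exceeded: 10 + 0 + 0 = 10.
By inclusion–exclusion the count is 66 − 67 + 10 = 9.

9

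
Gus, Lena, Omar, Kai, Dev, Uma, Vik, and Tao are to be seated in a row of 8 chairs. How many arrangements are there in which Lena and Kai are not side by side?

30240

Of the 8! = 40320 arrangements, those with Lena and Kai adjacent number 2 × 7! = 10080 (treat the pair as a block with 2 internal orders).
Complementary counting: 40320 − 10080 = 30240.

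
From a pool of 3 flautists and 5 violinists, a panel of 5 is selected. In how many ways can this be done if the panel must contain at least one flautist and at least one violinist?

55

With no constraint there are C(8,5) = 56 possible selections.
Selections missing a whole group: no flautists → C(5,5) = 1; no violinists → C(3,5) = 0.
Both groups omitted at once is impossible, so 56 − 1 = 55.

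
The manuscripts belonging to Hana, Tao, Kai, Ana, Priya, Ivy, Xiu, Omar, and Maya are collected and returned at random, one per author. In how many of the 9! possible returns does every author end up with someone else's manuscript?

Let Aᵢ be the assignments in which author i gets their own manuscript. We want the size of the complement of A₁∪…∪A_9.
By inclusion–exclusion this is Σ_{j=0}^{9} (−1)^j C(9,j)·(9−j)!.
Computing: 362880 − 362880 + 181440 − 60480 + 15120 − 3024 + 504 − 72 + 9 − 1 = 133496.

133496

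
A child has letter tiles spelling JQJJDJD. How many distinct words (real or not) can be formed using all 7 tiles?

The 7 letters of JQJJDJD have repeats: D appearing twice and J appearing 4 times.
Dividing 7! = 5040 by 4!·2! = 48 for the repeated letters gives 105.

105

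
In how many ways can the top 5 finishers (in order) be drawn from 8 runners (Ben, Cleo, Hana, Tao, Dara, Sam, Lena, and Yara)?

There are 8 choices for 1st place, 7 for 2nd, and so on down to 4 for position 5.
That gives 8 × 7 × 6 × 5 × 4 = 6720.

6720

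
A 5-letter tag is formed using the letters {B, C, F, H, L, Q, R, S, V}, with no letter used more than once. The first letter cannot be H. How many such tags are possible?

The first letter has 9−1 = 8 choices (anything except H).
The remaining 4 letters are filled from the other 8 symbols without repetition: 8 × 7 × 6 × 5 = 1680.
Total: 8 × 1680 = 13440.

13440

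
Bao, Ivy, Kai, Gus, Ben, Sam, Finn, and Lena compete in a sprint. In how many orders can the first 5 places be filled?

This is an ordered selection of 5 from 8: P(8,5).
That gives 8 × 7 × 6 × 5 × 4 = 6720.

6720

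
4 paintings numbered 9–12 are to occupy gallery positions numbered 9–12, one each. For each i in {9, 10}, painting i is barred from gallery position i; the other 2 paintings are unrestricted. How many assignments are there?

Let Aᵢ (for i ∈ {9, 10}) be the placements that put painting i in its forbidden gallery position. Any j of these fix j positions, leaving (4−j)! ways to fill the rest, and there are C(2,j) ways to pick which j.
By inclusion–exclusion, the number of valid placements is Σ_{j=0}^{2} (−1)^j C(2,j)·(4−j)!.
Computing: 24 − 12 + 2 = 14.

14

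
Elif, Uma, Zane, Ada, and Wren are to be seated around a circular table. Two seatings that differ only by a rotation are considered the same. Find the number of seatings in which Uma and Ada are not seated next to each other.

12

Without the restriction there are (4)! = 24 seatings.
Those with Uma next to Ada: fuse the pair into one unit and seat 4 units around a circle — 2·(3)! = 12.
Subtracting, 24 − 12 = 12.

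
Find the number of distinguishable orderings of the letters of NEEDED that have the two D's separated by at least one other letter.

40

There are 6!/(3!·2!) = 60 arrangements of NEEDED in total.
Arrangements with the D's together: treat DD as one letter, giving (5)!/(3!) = 20.
Subtracting, 60 − 20 = 40 arrangements keep the D's apart.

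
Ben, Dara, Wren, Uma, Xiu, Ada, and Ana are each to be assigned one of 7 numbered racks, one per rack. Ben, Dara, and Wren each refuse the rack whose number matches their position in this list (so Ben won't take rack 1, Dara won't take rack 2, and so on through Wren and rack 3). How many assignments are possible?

Let Aᵢ (for i ∈ {1, 2, 3}) be the placements that put person i in their forbidden rack. Any j of these fix j positions, leaving (7−j)! ways to fill the rest, and there are C(3,j) ways to pick which j.
By inclusion–exclusion, the number of valid placements is Σ_{j=0}^{3} (−1)^j C(3,j)·(7−j)!.
Computing: 5040 − 2160 + 360 − 24 = 3216.

3216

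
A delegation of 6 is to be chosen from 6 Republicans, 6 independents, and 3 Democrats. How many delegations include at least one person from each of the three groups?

Total 6-person selections from all 15: C(15,6) = 5005.
Selections missing a whole group: no Republicans → C(9,6) = 84; no independents → C(9,6) = 84; no Democrats → C(12,6) = 924.
Add back selections omitting two groups (i.e. drawn from a single group): C(6,6) + C(6,6) + C(3,6) = 2.
By inclusion–exclusion: 5005 − 1092 + 2 = 3915.

3915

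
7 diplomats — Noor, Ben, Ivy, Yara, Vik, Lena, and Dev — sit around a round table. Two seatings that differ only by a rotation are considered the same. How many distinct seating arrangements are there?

720

Seat Noor anywhere (absorbing the rotational symmetry), then permute the other 6: (6)! = 720.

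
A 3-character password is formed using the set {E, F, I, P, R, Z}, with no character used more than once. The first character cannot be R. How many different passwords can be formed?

100

The first character has 6−1 = 5 choices (anything except R).
The remaining 2 characters are filled from the other 5 symbols without repetition: 5 × 4 = 20.
Total: 5 × 20 = 100.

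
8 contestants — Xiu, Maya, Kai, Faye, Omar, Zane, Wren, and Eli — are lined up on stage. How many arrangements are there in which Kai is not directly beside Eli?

There are 8! = 40320 arrangements in all. If Kai and Eli are adjacent, merging them into one block gives 2·(7)! = 10080 arrangements.
Complementary counting: 40320 − 10080 = 30240.

30240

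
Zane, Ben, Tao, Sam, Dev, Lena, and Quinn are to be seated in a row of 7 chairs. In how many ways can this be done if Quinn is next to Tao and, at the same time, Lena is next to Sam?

480

Treat {Quinn,Tao} as one block (2 orders) and {Lena,Sam} as another (2 orders).
That leaves 5 units to arrange: 2 × 2 × 5! = 4 × 120 = 480.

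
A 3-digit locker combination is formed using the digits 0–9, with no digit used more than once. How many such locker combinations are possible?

Choose and order 3 of the 10 symbols: the first digit has 10 options, the next 9, then 8.
10 × 9 × 8 = 720.

720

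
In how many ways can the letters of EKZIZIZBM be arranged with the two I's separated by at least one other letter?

23520

Total arrangements of EKZIZIZBM: 9!/(3!·2!) = 30240.
If the two I's are adjacent, glue them into one block, leaving 8 items to arrange: (8)!/(3!) = 6720 ways.
Subtracting, 30240 − 6720 = 23520 arrangements keep the I's apart.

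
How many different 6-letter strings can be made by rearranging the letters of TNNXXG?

180

The 6 letters of TNNXXG have repeats: N appearing twice and X appearing twice.
So there are 6! / (2!·2!) = 180 distinguishable arrangements.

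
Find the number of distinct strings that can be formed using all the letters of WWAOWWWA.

WWAOWWWA has 8 letters with A appearing twice and W appearing 5 times.
The number of distinct arrangements is 8!/(5!·2!) = 40320/240 = 168.

168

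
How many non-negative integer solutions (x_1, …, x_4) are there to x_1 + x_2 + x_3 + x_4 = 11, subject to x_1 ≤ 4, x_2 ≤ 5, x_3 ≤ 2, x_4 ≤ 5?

Without the upper bounds there are C(14,3) = 364 ways to split 11 among 4 variables.
Subtract solutions that violate a single cap (substitute x_i' = x_i − (cap_i+1)): x_1 ≥ 5 gives C(9,3) = 84; x_2 ≥ 6 gives C(8,3) = 56; x_3 ≥ 3 gives C(11,3) = 165; x_4 ≥ 6 gives C(8,3) = 56. Together 361.
Add back pairs where two caps are both exceeded: 1 + 20 + 1 + 10 + 0 + 10 = 42.
By inclusion–exclusion the count is 364 − 361 + 42 = 45.

45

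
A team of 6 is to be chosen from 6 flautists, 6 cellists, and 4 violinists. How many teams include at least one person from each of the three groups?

6666

Total 6-person selections from all 16: C(16,6) = 8008.
Subtract selections that omit an entire group: no flautists → C(10,6) = 210; no cellists → C(10,6) = 210; no violinists → C(12,6) = 924.
Add back selections omitting two groups (i.e. drawn from a single group): C(6,6) + C(6,6) + C(4,6) = 2.
By inclusion–exclusion: 8008 − 1344 + 2 = 6666.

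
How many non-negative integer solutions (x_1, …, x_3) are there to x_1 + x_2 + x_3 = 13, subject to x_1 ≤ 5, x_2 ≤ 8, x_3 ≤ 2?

Without the upper bounds there are C(15,2) = 105 ways to split 13 among 3 variables.
Subtract solutions that violate a single cap (substitute x_i' = x_i − (cap_i+1)): x_1 ≥ 6 gives C(9,2) = 36; x_2 ≥ 9 gives C(6,2) = 15; x_3 ≥ 3 gives C(12,2) = 66. Together 117.
Add back pairs where two caps are both exceeded: 0 + 15 + 3 = 18.
By inclusion–exclusion the count is 105 − 117 + 18 = 6.

6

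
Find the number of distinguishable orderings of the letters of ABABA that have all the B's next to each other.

Treat the 2 copies of B as a single block. The multiset to arrange is then {BB, A, A, A}, 4 items in all.
That gives (4)!/(3!) = 4 arrangements.

4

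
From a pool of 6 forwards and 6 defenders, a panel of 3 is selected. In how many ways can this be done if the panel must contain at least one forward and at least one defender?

Total 3-person selections from all 12: C(12,3) = 220.
Selections missing a whole group: no forwards → C(6,3) = 20; no defenders → C(6,3) = 20.
Both groups omitted at once is impossible, so 220 − 40 = 180.

180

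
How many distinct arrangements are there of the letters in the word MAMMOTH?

MAMMOTH has 7 letters with M appearing 3 times.
Dividing 7! = 5040 by 3! = 6 for the repeated letters gives 840.

840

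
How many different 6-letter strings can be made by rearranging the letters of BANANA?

60

BANANA has 6 letters with A appearing 3 times and N appearing twice.
Dividing 6! = 720 by 3!·2! = 12 for the repeated letters gives 60.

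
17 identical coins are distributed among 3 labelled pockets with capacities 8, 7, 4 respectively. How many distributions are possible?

Without the upper bounds there are C(19,2) = 171 ways to split 17 among 3 pockets.
Subtract solutions that violate a single cap (substitute x_i' = x_i − (cap_i+1)): x_1 ≥ 9 gives C(10,2) = 45; x_2 ≥ 8 gives C(11,2) = 55; x_3 ≥ 5 gives C(14,2) = 91. Together 191.
Add back pairs where two caps are both exceeded: 1 + 10 + 15 = 26.
By inclusion–exclusion the count is 171 − 191 + 26 = 6.

6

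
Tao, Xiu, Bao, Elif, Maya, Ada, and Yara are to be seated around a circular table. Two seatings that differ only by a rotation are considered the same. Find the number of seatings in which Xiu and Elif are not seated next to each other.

Without the restriction there are (6)! = 720 seatings.
Those with Xiu next to Elif: fuse the pair into one unit and seat 6 units around a circle — 2·(5)! = 240.
Subtracting, 720 − 240 = 480.

480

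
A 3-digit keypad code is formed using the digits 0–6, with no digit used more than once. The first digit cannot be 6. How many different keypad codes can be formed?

The first digit has 7−1 = 6 choices (anything except 6).
The remaining 2 digits are filled from the other 6 symbols without repetition: 6 × 5 = 30.
Total: 6 × 30 = 180.

180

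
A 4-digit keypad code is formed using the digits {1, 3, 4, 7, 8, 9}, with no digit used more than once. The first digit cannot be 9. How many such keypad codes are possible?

The first digit has 6−1 = 5 choices (anything except 9).
The remaining 3 digits are filled from the other 5 symbols without repetition: 5 × 4 × 3 = 60.
Total: 5 × 60 = 300.

300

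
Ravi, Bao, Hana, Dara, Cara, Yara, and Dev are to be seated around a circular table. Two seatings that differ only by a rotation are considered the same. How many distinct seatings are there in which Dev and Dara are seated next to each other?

Glue Dev and Dara into a block (2 internal orders). Seating 6 units around a circle gives (5)! arrangements.
So 2 × (5)! = 2 × 120 = 240.

240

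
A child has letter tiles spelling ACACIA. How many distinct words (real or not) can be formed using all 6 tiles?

60

The 6 letters of ACACIA have repeats: A appearing 3 times and C appearing twice.
The number of distinct arrangements is 6!/(3!·2!) = 720/12 = 60.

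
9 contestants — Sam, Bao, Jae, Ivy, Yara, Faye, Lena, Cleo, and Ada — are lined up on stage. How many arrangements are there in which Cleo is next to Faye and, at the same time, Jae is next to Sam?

20160

Treat {Cleo,Faye} as one block (2 orders) and {Jae,Sam} as another (2 orders).
That leaves 7 units to arrange: 2 × 2 × 7! = 4 × 5040 = 20160.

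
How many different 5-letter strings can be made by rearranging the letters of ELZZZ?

ELZZZ has 5 letters with Z appearing 3 times.
Dividing 5! = 120 by 3! = 6 for the repeated letters gives 20.

20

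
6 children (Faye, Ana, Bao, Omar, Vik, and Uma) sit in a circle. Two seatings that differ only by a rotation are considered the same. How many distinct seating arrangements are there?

120

Around a circle, 6 distinct people have 6!/6 = (5)! = 120 rotationally distinct seatings.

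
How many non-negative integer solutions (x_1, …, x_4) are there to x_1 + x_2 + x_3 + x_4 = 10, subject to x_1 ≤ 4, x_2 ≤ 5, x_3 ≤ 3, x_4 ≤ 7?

106

By stars and bars, unrestricted non-negative solutions to x_1+…+x_4 = 10 number C(10+3,3) = 286.
Subtract solutions that violate a single cap (substitute x_i' = x_i − (cap_i+1)): x_1 ≥ 5 gives C(8,3) = 56; x_2 ≥ 6 gives C(7,3) = 35; x_3 ≥ 4 gives C(9,3) = 84; x_4 ≥ 8 gives C(5,3) = 10. Together 185.
Add back pairs where two caps are both exceeded: 0 + 4 + 0 + 1 + 0 + 0 = 5.
By inclusion–exclusion the count is 286 − 185 + 5 = 106.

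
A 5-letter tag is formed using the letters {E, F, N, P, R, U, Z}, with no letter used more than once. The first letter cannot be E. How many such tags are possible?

2160

The first letter has 7−1 = 6 choices (anything except E).
The remaining 4 letters are filled from the other 6 symbols without repetition: 6 × 5 × 4 × 3 = 360.
Total: 6 × 360 = 2160.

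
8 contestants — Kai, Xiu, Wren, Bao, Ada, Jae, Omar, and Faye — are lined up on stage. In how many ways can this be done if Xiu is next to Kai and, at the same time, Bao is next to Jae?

2880

Treat {Xiu,Kai} as one block (2 orders) and {Bao,Jae} as another (2 orders).
That leaves 6 units to arrange: 2 × 2 × 6! = 4 × 720 = 2880.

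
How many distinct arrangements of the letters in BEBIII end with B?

Fix B in the last position and arrange the remaining 5 letters.
Those 5 letters have I appearing 3 times, giving (5)!/(3!) = 20.

20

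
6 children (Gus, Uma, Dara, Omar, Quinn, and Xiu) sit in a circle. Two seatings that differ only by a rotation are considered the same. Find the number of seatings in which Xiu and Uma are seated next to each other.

Treat {Xiu, Uma} as one unit (2 internal orders) and seat the resulting 5 units around the table: (4)! circular arrangements.
So 2 × (4)! = 2 × 24 = 48.

48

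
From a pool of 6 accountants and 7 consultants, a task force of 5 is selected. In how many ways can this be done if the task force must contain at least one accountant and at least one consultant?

1260

With no constraint there are C(13,5) = 1287 possible selections.
Subtract selections that omit an entire group: no accountants → C(7,5) = 21; no consultants → C(6,5) = 6.
Both groups omitted at once is impossible, so 1287 − 27 = 1260.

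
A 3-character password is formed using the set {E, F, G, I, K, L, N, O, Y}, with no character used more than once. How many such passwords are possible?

504

With no repetition, fill the 3 characters in order: 9 choices, then 8, down to 7.
9 × 8 × 7 = 504.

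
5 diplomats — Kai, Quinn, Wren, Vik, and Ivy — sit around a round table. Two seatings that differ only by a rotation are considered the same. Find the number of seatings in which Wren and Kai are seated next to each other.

Treat {Wren, Kai} as one unit (2 internal orders) and seat the resulting 4 units around the table: (3)! circular arrangements.
So 2 × (3)! = 2 × 6 = 12.

12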